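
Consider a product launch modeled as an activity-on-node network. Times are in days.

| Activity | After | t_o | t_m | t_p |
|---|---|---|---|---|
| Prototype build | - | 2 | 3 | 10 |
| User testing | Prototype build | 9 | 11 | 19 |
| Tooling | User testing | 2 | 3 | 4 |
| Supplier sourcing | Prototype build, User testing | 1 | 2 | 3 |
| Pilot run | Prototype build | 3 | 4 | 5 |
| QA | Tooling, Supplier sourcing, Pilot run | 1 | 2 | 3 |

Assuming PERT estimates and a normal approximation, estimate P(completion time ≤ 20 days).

te_Prototype build = (2 + 4·3 + 10)/6 = 24/6 = 4; σ²_Prototype build = ((10−2)/6)² = 1.778
te_User testing = (9 + 4·11 + 19)/6 = 72/6 = 12; σ²_User testing = ((19−9)/6)² = 2.778
te_Tooling = (2 + 4·3 + 4)/6 = 18/6 = 3; σ²_Tooling = ((4−2)/6)² = 0.111
te_Supplier sourcing = (1 + 4·2 + 3)/6 = 12/6 = 2; σ²_Supplier sourcing = ((3−1)/6)² = 0.111
te_Pilot run = (3 + 4·4 + 5)/6 = 24/6 = 4; σ²_Pilot run = ((5−3)/6)² = 0.111
te_QA = (1 + 4·2 + 3)/6 = 12/6 = 2; σ²_QA = ((3−1)/6)² = 0.111

Forward pass:
ES_Prototype build = 0; EF_Prototype build = 4
ES_User testing = 4; EF_User testing = 4+12 = 16
ES_Tooling = 16; EF_Tooling = 16+3 = 19
ES_Supplier sourcing = max(EF_Prototype build=4, EF_User testing=16) = 16; EF_Supplier sourcing = 16+2 = 18
ES_Pilot run = 4; EF_Pilot run = 4+4 = 8
ES_QA = max(EF_Tooling=19, EF_Supplier sourcing=18, EF_Pilot run=8) = 19; EF_QA = 19+2 = 21
Expected project duration μ = 21 days. Critical path: Prototype build → User testing → Tooling → QA.

Variance along critical path = 1.778 + 2.778 + 0.111 + 0.111 = 4.778; σ = √4.778 = 2.186 days.
Z = (20 − 21) / 2.186 = -0.457
P(T ≤ 20) = Φ(-0.457) ≈ 0.324

0.324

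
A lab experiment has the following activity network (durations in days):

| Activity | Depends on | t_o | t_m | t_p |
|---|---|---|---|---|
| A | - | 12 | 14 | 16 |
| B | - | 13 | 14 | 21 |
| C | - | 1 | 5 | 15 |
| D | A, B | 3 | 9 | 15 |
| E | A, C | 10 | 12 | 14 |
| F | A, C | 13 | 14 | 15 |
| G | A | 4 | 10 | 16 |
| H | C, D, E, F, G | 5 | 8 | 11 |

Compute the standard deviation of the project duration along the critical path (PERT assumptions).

1.25 days

te_A = (12 + 4·14 + 16)/6 = 84/6 = 14; σ²_A = ((16−12)/6)² = 0.444
te_B = (13 + 4·14 + 21)/6 = 90/6 = 15; σ²_B = ((21−13)/6)² = 1.778
te_C = (1 + 4·5 + 15)/6 = 36/6 = 6; σ²_C = ((15−1)/6)² = 5.444
te_D = (3 + 4·9 + 15)/6 = 54/6 = 9; σ²_D = ((15−3)/6)² = 4.000
te_E = (10 + 4·12 + 14)/6 = 72/6 = 12; σ²_E = ((14−10)/6)² = 0.444
te_F = (13 + 4·14 + 15)/6 = 84/6 = 14; σ²_F = ((15−13)/6)² = 0.111
te_G = (4 + 4·10 + 16)/6 = 60/6 = 10; σ²_G = ((16−4)/6)² = 4.000
te_H = (5 + 4·8 + 11)/6 = 48/6 = 8; σ²_H = ((11−5)/6)² = 1.000

Forward pass:
ES_A = 0; EF_A = 14
ES_B = 0; EF_B = 15
ES_C = 0; EF_C = 6
ES_D = max(EF_A=14, EF_B=15) = 15; EF_D = 15+9 = 24
ES_E = max(EF_A=14, EF_C=6) = 14; EF_E = 14+12 = 26
ES_F = max(EF_A=14, EF_C=6) = 14; EF_F = 14+14 = 28
ES_G = 14; EF_G = 14+10 = 24
ES_H = max(EF_C=6, EF_D=24, EF_E=26, EF_F=28, EF_G=24) = 28; EF_H = 28+8 = 36
Expected project duration μ = 36 days. Critical path: A → F → H.

Variance along critical path = 0.444 + 0.111 + 1.000 = 1.556
σ = √1.556 = 1.247 days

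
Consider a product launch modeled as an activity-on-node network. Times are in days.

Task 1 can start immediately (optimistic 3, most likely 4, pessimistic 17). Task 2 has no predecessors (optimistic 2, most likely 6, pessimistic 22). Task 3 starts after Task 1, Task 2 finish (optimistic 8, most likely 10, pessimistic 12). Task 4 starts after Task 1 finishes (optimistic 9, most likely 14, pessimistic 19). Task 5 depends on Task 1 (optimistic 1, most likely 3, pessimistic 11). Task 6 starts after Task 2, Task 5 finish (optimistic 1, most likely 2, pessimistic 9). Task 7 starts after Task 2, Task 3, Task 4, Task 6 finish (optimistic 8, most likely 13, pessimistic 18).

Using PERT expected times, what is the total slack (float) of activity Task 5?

te_Task 1 = (3 + 4·4 + 17)/6 = 36/6 = 6
te_Task 2 = (2 + 4·6 + 22)/6 = 48/6 = 8
te_Task 3 = (8 + 4·10 + 12)/6 = 60/6 = 10
te_Task 4 = (9 + 4·14 + 19)/6 = 84/6 = 14
te_Task 5 = (1 + 4·3 + 11)/6 = 24/6 = 4
te_Task 6 = (1 + 4·2 + 9)/6 = 18/6 = 3
te_Task 7 = (8 + 4·13 + 18)/6 = 78/6 = 13

Forward pass:
ES_Task 1 = 0; EF_Task 1 = 6
ES_Task 2 = 0; EF_Task 2 = 8
ES_Task 3 = max(EF_Task 1=6, EF_Task 2=8) = 8; EF_Task 3 = 8+10 = 18
ES_Task 4 = 6; EF_Task 4 = 6+14 = 20
ES_Task 5 = 6; EF_Task 5 = 6+4 = 10
ES_Task 6 = max(EF_Task 2=8, EF_Task 5=10) = 10; EF_Task 6 = 10+3 = 13
ES_Task 7 = max(EF_Task 2=8, EF_Task 3=18, EF_Task 4=20, EF_Task 6=13) = 20; EF_Task 7 = 20+13 = 33
Expected project duration μ = 33 days. Critical path: Task 1 → Task 4 → Task 7.

Backward pass:
LF_Task 7 = 33; LS_Task 7 = 33−13 = 20
LF_Task 6 = LS_Task 7 = 20; LS_Task 6 = 20−3 = 17
LF_Task 5 = LS_Task 6 = 17; LS_Task 5 = 17−4 = 13
LF_Task 4 = LS_Task 7 = 20; LS_Task 4 = 20−14 = 6
LF_Task 3 = LS_Task 7 = 20; LS_Task 3 = 20−10 = 10
LF_Task 2 = min(LS_Task 3=10, LS_Task 6=17, LS_Task 7=20) = 10; LS_Task 2 = 10−8 = 2
LF_Task 1 = min(LS_Task 3=10, LS_Task 4=6, LS_Task 5=13) = 6; LS_Task 1 = 6−6 = 0
Slack_Task 5 = LS_Task 5 − ES_Task 5 = 13 − 6 = 7

7 days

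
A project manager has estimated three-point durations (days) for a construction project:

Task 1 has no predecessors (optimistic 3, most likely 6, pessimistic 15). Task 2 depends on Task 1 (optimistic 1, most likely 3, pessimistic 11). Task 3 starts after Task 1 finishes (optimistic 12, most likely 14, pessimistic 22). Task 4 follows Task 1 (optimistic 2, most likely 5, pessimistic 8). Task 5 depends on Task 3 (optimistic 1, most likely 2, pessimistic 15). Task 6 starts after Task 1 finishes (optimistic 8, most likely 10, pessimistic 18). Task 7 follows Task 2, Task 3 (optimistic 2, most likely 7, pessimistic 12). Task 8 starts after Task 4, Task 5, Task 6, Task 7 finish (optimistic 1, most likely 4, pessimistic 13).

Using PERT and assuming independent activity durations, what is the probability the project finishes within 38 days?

0.861

te_Task 1 = (3 + 4·6 + 15)/6 = 42/6 = 7; σ²_Task 1 = ((15−3)/6)² = 4.000
te_Task 2 = (1 + 4·3 + 11)/6 = 24/6 = 4; σ²_Task 2 = ((11−1)/6)² = 2.778
te_Task 3 = (12 + 4·14 + 22)/6 = 90/6 = 15; σ²_Task 3 = ((22−12)/6)² = 2.778
te_Task 4 = (2 + 4·5 + 8)/6 = 30/6 = 5; σ²_Task 4 = ((8−2)/6)² = 1.000
te_Task 5 = (1 + 4·2 + 15)/6 = 24/6 = 4; σ²_Task 5 = ((15−1)/6)² = 5.444
te_Task 6 = (8 + 4·10 + 18)/6 = 66/6 = 11; σ²_Task 6 = ((18−8)/6)² = 2.778
te_Task 7 = (2 + 4·7 + 12)/6 = 42/6 = 7; σ²_Task 7 = ((12−2)/6)² = 2.778
te_Task 8 = (1 + 4·4 + 13)/6 = 30/6 = 5; σ²_Task 8 = ((13−1)/6)² = 4.000

Forward pass:
ES_Task 1 = 0; EF_Task 1 = 7
ES_Task 2 = 7; EF_Task 2 = 7+4 = 11
ES_Task 3 = 7; EF_Task 3 = 7+15 = 22
ES_Task 4 = 7; EF_Task 4 = 7+5 = 12
ES_Task 5 = 22; EF_Task 5 = 22+4 = 26
ES_Task 6 = 7; EF_Task 6 = 7+11 = 18
ES_Task 7 = max(EF_Task 2=11, EF_Task 3=22) = 22; EF_Task 7 = 22+7 = 29
ES_Task 8 = max(EF_Task 4=12, EF_Task 5=26, EF_Task 6=18, EF_Task 7=29) = 29; EF_Task 8 = 29+5 = 34
Expected project duration μ = 34 days. Critical path: Task 1 → Task 3 → Task 7 → Task 8.

Variance along critical path = 4.000 + 2.778 + 2.778 + 4.000 = 13.556; σ = √13.556 = 3.682 days.
Z = (38 − 34) / 3.682 = 1.086
P(T ≤ 38) = Φ(1.086) ≈ 0.861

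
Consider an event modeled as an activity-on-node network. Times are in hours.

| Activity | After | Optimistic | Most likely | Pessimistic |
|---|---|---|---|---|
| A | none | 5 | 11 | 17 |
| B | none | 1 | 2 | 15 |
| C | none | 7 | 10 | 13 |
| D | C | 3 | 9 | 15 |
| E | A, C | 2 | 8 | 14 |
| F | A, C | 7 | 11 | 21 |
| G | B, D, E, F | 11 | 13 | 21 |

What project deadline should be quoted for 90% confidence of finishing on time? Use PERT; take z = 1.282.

te_A = (5 + 4·11 + 17)/6 = 66/6 = 11; σ²_A = ((17−5)/6)² = 4.000
te_B = (1 + 4·2 + 15)/6 = 24/6 = 4; σ²_B = ((15−1)/6)² = 5.444
te_C = (7 + 4·10 + 13)/6 = 60/6 = 10; σ²_C = ((13−7)/6)² = 1.000
te_D = (3 + 4·9 + 15)/6 = 54/6 = 9; σ²_D = ((15−3)/6)² = 4.000
te_E = (2 + 4·8 + 14)/6 = 48/6 = 8; σ²_E = ((14−2)/6)² = 4.000
te_F = (7 + 4·11 + 21)/6 = 72/6 = 12; σ²_F = ((21−7)/6)² = 5.444
te_G = (11 + 4·13 + 21)/6 = 84/6 = 14; σ²_G = ((21−11)/6)² = 2.778

Forward pass:
ES_A = 0; EF_A = 11
ES_B = 0; EF_B = 4
ES_C = 0; EF_C = 10
ES_D = 10; EF_D = 10+9 = 19
ES_E = max(EF_A=11, EF_C=10) = 11; EF_E = 11+8 = 19
ES_F = max(EF_A=11, EF_C=10) = 11; EF_F = 11+12 = 23
ES_G = max(EF_B=4, EF_D=19, EF_E=19, EF_F=23) = 23; EF_G = 23+14 = 37
Expected project duration μ = 37 hours. Critical path: A → F → G.

Variance along critical path = 4.000 + 5.444 + 2.778 = 12.222; σ = 3.496 hours.
D = μ + z·σ = 37 + 1.282·3.496 = 41.5 hours

41.5 hours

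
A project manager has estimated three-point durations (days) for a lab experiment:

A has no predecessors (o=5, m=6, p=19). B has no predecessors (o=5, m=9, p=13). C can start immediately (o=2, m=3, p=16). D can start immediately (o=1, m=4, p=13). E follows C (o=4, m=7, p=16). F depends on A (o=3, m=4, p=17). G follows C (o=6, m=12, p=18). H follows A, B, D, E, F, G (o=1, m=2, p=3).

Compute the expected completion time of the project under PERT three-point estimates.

19 days

te_A = (5 + 4·6 + 19)/6 = 48/6 = 8
te_B = (5 + 4·9 + 13)/6 = 54/6 = 9
te_C = (2 + 4·3 + 16)/6 = 30/6 = 5
te_D = (1 + 4·4 + 13)/6 = 30/6 = 5
te_E = (4 + 4·7 + 16)/6 = 48/6 = 8
te_F = (3 + 4·4 + 17)/6 = 36/6 = 6
te_G = (6 + 4·12 + 18)/6 = 72/6 = 12
te_H = (1 + 4·2 + 3)/6 = 12/6 = 2

Forward pass:
ES_A = 0; EF_A = 8
ES_B = 0; EF_B = 9
ES_C = 0; EF_C = 5
ES_D = 0; EF_D = 5
ES_E = 5; EF_E = 5+8 = 13
ES_F = 8; EF_F = 8+6 = 14
ES_G = 5; EF_G = 5+12 = 17
ES_H = max(EF_A=8, EF_B=9, EF_D=5, EF_E=13, EF_F=14, EF_G=17) = 17; EF_H = 17+2 = 19
Expected project duration μ = 19 days. Critical path: C → G → H.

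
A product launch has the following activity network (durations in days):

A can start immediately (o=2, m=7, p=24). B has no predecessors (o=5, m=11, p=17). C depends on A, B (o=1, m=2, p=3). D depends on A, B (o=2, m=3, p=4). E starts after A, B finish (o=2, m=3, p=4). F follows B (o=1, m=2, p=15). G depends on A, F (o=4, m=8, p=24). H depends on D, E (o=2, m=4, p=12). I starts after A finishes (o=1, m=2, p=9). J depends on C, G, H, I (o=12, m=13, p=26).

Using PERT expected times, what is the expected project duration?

40 days

te_A = (2 + 4·7 + 24)/6 = 54/6 = 9
te_B = (5 + 4·11 + 17)/6 = 66/6 = 11
te_C = (1 + 4·2 + 3)/6 = 12/6 = 2
te_D = (2 + 4·3 + 4)/6 = 18/6 = 3
te_E = (2 + 4·3 + 4)/6 = 18/6 = 3
te_F = (1 + 4·2 + 15)/6 = 24/6 = 4
te_G = (4 + 4·8 + 24)/6 = 60/6 = 10
te_H = (2 + 4·4 + 12)/6 = 30/6 = 5
te_I = (1 + 4·2 + 9)/6 = 18/6 = 3
te_J = (12 + 4·13 + 26)/6 = 90/6 = 15

Forward pass:
ES_A = 0; EF_A = 9
ES_B = 0; EF_B = 11
ES_C = max(EF_A=9, EF_B=11) = 11; EF_C = 11+2 = 13
ES_D = max(EF_A=9, EF_B=11) = 11; EF_D = 11+3 = 14
ES_E = max(EF_A=9, EF_B=11) = 11; EF_E = 11+3 = 14
ES_F = 11; EF_F = 11+4 = 15
ES_G = max(EF_A=9, EF_F=15) = 15; EF_G = 15+10 = 25
ES_H = max(EF_D=14, EF_E=14) = 14; EF_H = 14+5 = 19
ES_I = 9; EF_I = 9+3 = 12
ES_J = max(EF_C=13, EF_G=25, EF_H=19, EF_I=12) = 25; EF_J = 25+15 = 40
Expected project duration μ = 40 days. Critical path: B → F → G → J.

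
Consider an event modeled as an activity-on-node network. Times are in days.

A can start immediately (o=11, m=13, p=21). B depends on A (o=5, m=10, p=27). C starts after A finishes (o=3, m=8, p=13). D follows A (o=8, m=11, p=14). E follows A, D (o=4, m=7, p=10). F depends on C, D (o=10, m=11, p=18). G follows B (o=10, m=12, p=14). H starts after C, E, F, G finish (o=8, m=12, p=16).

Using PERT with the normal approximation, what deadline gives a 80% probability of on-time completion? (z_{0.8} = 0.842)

53.6 days

te_A = (11 + 4·13 + 21)/6 = 84/6 = 14; σ²_A = ((21−11)/6)² = 2.778
te_B = (5 + 4·10 + 27)/6 = 72/6 = 12; σ²_B = ((27−5)/6)² = 13.444
te_C = (3 + 4·8 + 13)/6 = 48/6 = 8; σ²_C = ((13−3)/6)² = 2.778
te_D = (8 + 4·11 + 14)/6 = 66/6 = 11; σ²_D = ((14−8)/6)² = 1.000
te_E = (4 + 4·7 + 10)/6 = 42/6 = 7; σ²_E = ((10−4)/6)² = 1.000
te_F = (10 + 4·11 + 18)/6 = 72/6 = 12; σ²_F = ((18−10)/6)² = 1.778
te_G = (10 + 4·12 + 14)/6 = 72/6 = 12; σ²_G = ((14−10)/6)² = 0.444
te_H = (8 + 4·12 + 16)/6 = 72/6 = 12; σ²_H = ((16−8)/6)² = 1.778

Forward pass:
ES_A = 0; EF_A = 14
ES_B = 14; EF_B = 14+12 = 26
ES_C = 14; EF_C = 14+8 = 22
ES_D = 14; EF_D = 14+11 = 25
ES_E = max(EF_A=14, EF_D=25) = 25; EF_E = 25+7 = 32
ES_F = max(EF_C=22, EF_D=25) = 25; EF_F = 25+12 = 37
ES_G = 26; EF_G = 26+12 = 38
ES_H = max(EF_C=22, EF_E=32, EF_F=37, EF_G=38) = 38; EF_H = 38+12 = 50
Expected project duration μ = 50 days. Critical path: A → B → G → H.

Variance along critical path = 2.778 + 13.444 + 0.444 + 1.778 = 18.444; σ = 4.295 days.
D = μ + z·σ = 50 + 0.842·4.295 = 53.6 days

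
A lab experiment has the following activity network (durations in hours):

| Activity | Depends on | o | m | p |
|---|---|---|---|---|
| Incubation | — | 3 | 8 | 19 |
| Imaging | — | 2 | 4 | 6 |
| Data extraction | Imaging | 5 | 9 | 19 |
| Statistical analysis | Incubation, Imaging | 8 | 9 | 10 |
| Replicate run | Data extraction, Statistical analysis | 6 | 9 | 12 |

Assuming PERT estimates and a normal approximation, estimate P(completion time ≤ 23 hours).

te_Incubation = (3 + 4·8 + 19)/6 = 54/6 = 9; σ²_Incubation = ((19−3)/6)² = 7.111
te_Imaging = (2 + 4·4 + 6)/6 = 24/6 = 4; σ²_Imaging = ((6−2)/6)² = 0.444
te_Data extraction = (5 + 4·9 + 19)/6 = 60/6 = 10; σ²_Data extraction = ((19−5)/6)² = 5.444
te_Statistical analysis = (8 + 4·9 + 10)/6 = 54/6 = 9; σ²_Statistical analysis = ((10−8)/6)² = 0.111
te_Replicate run = (6 + 4·9 + 12)/6 = 54/6 = 9; σ²_Replicate run = ((12−6)/6)² = 1.000

Forward pass:
ES_Incubation = 0; EF_Incubation = 9
ES_Imaging = 0; EF_Imaging = 4
ES_Data extraction = 4; EF_Data extraction = 4+10 = 14
ES_Statistical analysis = max(EF_Incubation=9, EF_Imaging=4) = 9; EF_Statistical analysis = 9+9 = 18
ES_Replicate run = max(EF_Data extraction=14, EF_Statistical analysis=18) = 18; EF_Replicate run = 18+9 = 27
Expected project duration μ = 27 hours. Critical path: Incubation → Statistical analysis → Replicate run.

Variance along critical path = 7.111 + 0.111 + 1.000 = 8.222; σ = √8.222 = 2.867 hours.
Z = (23 − 27) / 2.867 = -1.395
P(T ≤ 23) = Φ(-1.395) ≈ 0.082

0.082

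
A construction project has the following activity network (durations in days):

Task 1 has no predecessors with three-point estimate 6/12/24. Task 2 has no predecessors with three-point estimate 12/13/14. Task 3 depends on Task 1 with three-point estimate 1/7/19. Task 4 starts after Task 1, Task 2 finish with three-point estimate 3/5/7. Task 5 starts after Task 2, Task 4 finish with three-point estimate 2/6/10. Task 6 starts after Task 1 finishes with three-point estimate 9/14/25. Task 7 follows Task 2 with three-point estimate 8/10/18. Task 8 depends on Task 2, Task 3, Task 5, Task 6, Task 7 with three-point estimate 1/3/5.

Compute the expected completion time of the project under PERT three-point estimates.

te_Task 1 = (6 + 4·12 + 24)/6 = 78/6 = 13
te_Task 2 = (12 + 4·13 + 14)/6 = 78/6 = 13
te_Task 3 = (1 + 4·7 + 19)/6 = 48/6 = 8
te_Task 4 = (3 + 4·5 + 7)/6 = 30/6 = 5
te_Task 5 = (2 + 4·6 + 10)/6 = 36/6 = 6
te_Task 6 = (9 + 4·14 + 25)/6 = 90/6 = 15
te_Task 7 = (8 + 4·10 + 18)/6 = 66/6 = 11
te_Task 8 = (1 + 4·3 + 5)/6 = 18/6 = 3

Forward pass:
ES_Task 1 = 0; EF_Task 1 = 13
ES_Task 2 = 0; EF_Task 2 = 13
ES_Task 3 = 13; EF_Task 3 = 13+8 = 21
ES_Task 4 = max(EF_Task 1=13, EF_Task 2=13) = 13; EF_Task 4 = 13+5 = 18
ES_Task 5 = max(EF_Task 2=13, EF_Task 4=18) = 18; EF_Task 5 = 18+6 = 24
ES_Task 6 = 13; EF_Task 6 = 13+15 = 28
ES_Task 7 = 13; EF_Task 7 = 13+11 = 24
ES_Task 8 = max(EF_Task 2=13, EF_Task 3=21, EF_Task 5=24, EF_Task 6=28, EF_Task 7=24) = 28; EF_Task 8 = 28+3 = 31
Expected project duration μ = 31 days. Critical path: Task 1 → Task 6 → Task 8.

31 days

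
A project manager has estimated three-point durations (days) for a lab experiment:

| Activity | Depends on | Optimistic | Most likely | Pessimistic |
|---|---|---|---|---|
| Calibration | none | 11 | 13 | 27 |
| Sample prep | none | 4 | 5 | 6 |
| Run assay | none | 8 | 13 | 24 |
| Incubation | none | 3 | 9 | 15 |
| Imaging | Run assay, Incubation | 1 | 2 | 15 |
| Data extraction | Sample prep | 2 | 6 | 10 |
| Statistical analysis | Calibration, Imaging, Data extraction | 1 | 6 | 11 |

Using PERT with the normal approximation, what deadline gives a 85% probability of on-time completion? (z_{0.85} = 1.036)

28.1 days

te_Calibration = (11 + 4·13 + 27)/6 = 90/6 = 15; σ²_Calibration = ((27−11)/6)² = 7.111
te_Sample prep = (4 + 4·5 + 6)/6 = 30/6 = 5; σ²_Sample prep = ((6−4)/6)² = 0.111
te_Run assay = (8 + 4·13 + 24)/6 = 84/6 = 14; σ²_Run assay = ((24−8)/6)² = 7.111
te_Incubation = (3 + 4·9 + 15)/6 = 54/6 = 9; σ²_Incubation = ((15−3)/6)² = 4.000
te_Imaging = (1 + 4·2 + 15)/6 = 24/6 = 4; σ²_Imaging = ((15−1)/6)² = 5.444
te_Data extraction = (2 + 4·6 + 10)/6 = 36/6 = 6; σ²_Data extraction = ((10−2)/6)² = 1.778
te_Statistical analysis = (1 + 4·6 + 11)/6 = 36/6 = 6; σ²_Statistical analysis = ((11−1)/6)² = 2.778

Forward pass:
ES_Calibration = 0; EF_Calibration = 15
ES_Sample prep = 0; EF_Sample prep = 5
ES_Run assay = 0; EF_Run assay = 14
ES_Incubation = 0; EF_Incubation = 9
ES_Imaging = max(EF_Run assay=14, EF_Incubation=9) = 14; EF_Imaging = 14+4 = 18
ES_Data extraction = 5; EF_Data extraction = 5+6 = 11
ES_Statistical analysis = max(EF_Calibration=15, EF_Imaging=18, EF_Data extraction=11) = 18; EF_Statistical analysis = 18+6 = 24
Expected project duration μ = 24 days. Critical path: Run assay → Imaging → Statistical analysis.

Variance along critical path = 7.111 + 5.444 + 2.778 = 15.333; σ = 3.916 days.
D = μ + z·σ = 24 + 1.036·3.916 = 28.1 days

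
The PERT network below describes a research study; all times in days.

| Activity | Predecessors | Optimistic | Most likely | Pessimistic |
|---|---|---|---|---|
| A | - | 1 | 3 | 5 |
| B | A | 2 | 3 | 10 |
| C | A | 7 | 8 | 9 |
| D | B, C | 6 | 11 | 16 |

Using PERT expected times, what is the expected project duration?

te_A = (1 + 4·3 + 5)/6 = 18/6 = 3
te_B = (2 + 4·3 + 10)/6 = 24/6 = 4
te_C = (7 + 4·8 + 9)/6 = 48/6 = 8
te_D = (6 + 4·11 + 16)/6 = 66/6 = 11

Forward pass:
ES_A = 0; EF_A = 3
ES_B = 3; EF_B = 3+4 = 7
ES_C = 3; EF_C = 3+8 = 11
ES_D = max(EF_B=7, EF_C=11) = 11; EF_D = 11+11 = 22
Expected project duration μ = 22 days. Critical path: A → C → D.

22 days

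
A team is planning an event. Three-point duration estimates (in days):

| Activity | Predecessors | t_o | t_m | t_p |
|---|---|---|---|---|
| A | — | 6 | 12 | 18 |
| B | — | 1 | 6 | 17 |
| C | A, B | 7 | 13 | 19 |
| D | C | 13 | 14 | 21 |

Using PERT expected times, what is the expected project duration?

40 days

te_A = (6 + 4·12 + 18)/6 = 72/6 = 12
te_B = (1 + 4·6 + 17)/6 = 42/6 = 7
te_C = (7 + 4·13 + 19)/6 = 78/6 = 13
te_D = (13 + 4·14 + 21)/6 = 90/6 = 15

Forward pass:
ES_A = 0; EF_A = 12
ES_B = 0; EF_B = 7
ES_C = max(EF_A=12, EF_B=7) = 12; EF_C = 12+13 = 25
ES_D = 25; EF_D = 25+15 = 40
Expected project duration μ = 40 days. Critical path: A → C → D.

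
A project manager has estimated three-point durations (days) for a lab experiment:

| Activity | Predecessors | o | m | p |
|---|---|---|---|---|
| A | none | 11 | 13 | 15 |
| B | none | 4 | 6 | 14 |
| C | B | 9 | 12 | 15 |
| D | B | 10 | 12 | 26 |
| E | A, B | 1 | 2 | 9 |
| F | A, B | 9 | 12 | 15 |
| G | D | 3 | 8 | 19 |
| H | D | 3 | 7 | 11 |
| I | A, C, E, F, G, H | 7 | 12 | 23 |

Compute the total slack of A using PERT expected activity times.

te_A = (11 + 4·13 + 15)/6 = 78/6 = 13
te_B = (4 + 4·6 + 14)/6 = 42/6 = 7
te_C = (9 + 4·12 + 15)/6 = 72/6 = 12
te_D = (10 + 4·12 + 26)/6 = 84/6 = 14
te_E = (1 + 4·2 + 9)/6 = 18/6 = 3
te_F = (9 + 4·12 + 15)/6 = 72/6 = 12
te_G = (3 + 4·8 + 19)/6 = 54/6 = 9
te_H = (3 + 4·7 + 11)/6 = 42/6 = 7
te_I = (7 + 4·12 + 23)/6 = 78/6 = 13

Forward pass:
ES_A = 0; EF_A = 13
ES_B = 0; EF_B = 7
ES_C = 7; EF_C = 7+12 = 19
ES_D = 7; EF_D = 7+14 = 21
ES_E = max(EF_A=13, EF_B=7) = 13; EF_E = 13+3 = 16
ES_F = max(EF_A=13, EF_B=7) = 13; EF_F = 13+12 = 25
ES_G = 21; EF_G = 21+9 = 30
ES_H = 21; EF_H = 21+7 = 28
ES_I = max(EF_A=13, EF_C=19, EF_E=16, EF_F=25, EF_G=30, EF_H=28) = 30; EF_I = 30+13 = 43
Expected project duration μ = 43 days. Critical path: B → D → G → I.

Backward pass:
LF_I = 43; LS_I = 43−13 = 30
LF_H = LS_I = 30; LS_H = 30−7 = 23
LF_G = LS_I = 30; LS_G = 30−9 = 21
LF_F = LS_I = 30; LS_F = 30−12 = 18
LF_E = LS_I = 30; LS_E = 30−3 = 27
LF_D = min(LS_G=21, LS_H=23) = 21; LS_D = 21−14 = 7
LF_C = LS_I = 30; LS_C = 30−12 = 18
LF_B = min(LS_C=18, LS_D=7, LS_E=27, LS_F=18) = 7; LS_B = 7−7 = 0
LF_A = min(LS_E=27, LS_F=18, LS_I=30) = 18; LS_A = 18−13 = 5
Slack_A = LS_A − ES_A = 5 − 0 = 5

5 days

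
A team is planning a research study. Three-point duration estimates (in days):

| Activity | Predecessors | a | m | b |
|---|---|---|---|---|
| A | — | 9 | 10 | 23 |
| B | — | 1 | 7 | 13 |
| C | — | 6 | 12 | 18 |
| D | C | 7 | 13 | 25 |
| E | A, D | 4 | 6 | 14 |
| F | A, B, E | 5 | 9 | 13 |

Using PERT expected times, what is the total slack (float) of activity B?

te_A = (9 + 4·10 + 23)/6 = 72/6 = 12
te_B = (1 + 4·7 + 13)/6 = 42/6 = 7
te_C = (6 + 4·12 + 18)/6 = 72/6 = 12
te_D = (7 + 4·13 + 25)/6 = 84/6 = 14
te_E = (4 + 4·6 + 14)/6 = 42/6 = 7
te_F = (5 + 4·9 + 13)/6 = 54/6 = 9

Forward pass:
ES_A = 0; EF_A = 12
ES_B = 0; EF_B = 7
ES_C = 0; EF_C = 12
ES_D = 12; EF_D = 12+14 = 26
ES_E = max(EF_A=12, EF_D=26) = 26; EF_E = 26+7 = 33
ES_F = max(EF_A=12, EF_B=7, EF_E=33) = 33; EF_F = 33+9 = 42
Expected project duration μ = 42 days. Critical path: C → D → E → F.

Backward pass:
LF_F = 42; LS_F = 42−9 = 33
LF_E = LS_F = 33; LS_E = 33−7 = 26
LF_D = LS_E = 26; LS_D = 26−14 = 12
LF_C = LS_D = 12; LS_C = 12−12 = 0
LF_B = LS_F = 33; LS_B = 33−7 = 26
LF_A = min(LS_E=26, LS_F=33) = 26; LS_A = 26−12 = 14
Slack_B = LS_B − ES_B = 26 − 0 = 26

26 days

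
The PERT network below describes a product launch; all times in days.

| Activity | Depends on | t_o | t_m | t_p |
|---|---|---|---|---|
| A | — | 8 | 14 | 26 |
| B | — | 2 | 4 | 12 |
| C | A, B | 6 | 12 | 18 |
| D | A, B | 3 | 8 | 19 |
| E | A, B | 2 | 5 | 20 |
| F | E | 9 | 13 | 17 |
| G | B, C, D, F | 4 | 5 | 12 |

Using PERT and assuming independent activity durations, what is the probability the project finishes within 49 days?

te_A = (8 + 4·14 + 26)/6 = 90/6 = 15; σ²_A = ((26−8)/6)² = 9.000
te_B = (2 + 4·4 + 12)/6 = 30/6 = 5; σ²_B = ((12−2)/6)² = 2.778
te_C = (6 + 4·12 + 18)/6 = 72/6 = 12; σ²_C = ((18−6)/6)² = 4.000
te_D = (3 + 4·8 + 19)/6 = 54/6 = 9; σ²_D = ((19−3)/6)² = 7.111
te_E = (2 + 4·5 + 20)/6 = 42/6 = 7; σ²_E = ((20−2)/6)² = 9.000
te_F = (9 + 4·13 + 17)/6 = 78/6 = 13; σ²_F = ((17−9)/6)² = 1.778
te_G = (4 + 4·5 + 12)/6 = 36/6 = 6; σ²_G = ((12−4)/6)² = 1.778

Forward pass:
ES_A = 0; EF_A = 15
ES_B = 0; EF_B = 5
ES_C = max(EF_A=15, EF_B=5) = 15; EF_C = 15+12 = 27
ES_D = max(EF_A=15, EF_B=5) = 15; EF_D = 15+9 = 24
ES_E = max(EF_A=15, EF_B=5) = 15; EF_E = 15+7 = 22
ES_F = 22; EF_F = 22+13 = 35
ES_G = max(EF_B=5, EF_C=27, EF_D=24, EF_F=35) = 35; EF_G = 35+6 = 41
Expected project duration μ = 41 days. Critical path: A → E → F → G.

Variance along critical path = 9.000 + 9.000 + 1.778 + 1.778 = 21.556; σ = √21.556 = 4.643 days.
Z = (49 − 41) / 4.643 = 1.723
P(T ≤ 49) = Φ(1.723) ≈ 0.958

0.958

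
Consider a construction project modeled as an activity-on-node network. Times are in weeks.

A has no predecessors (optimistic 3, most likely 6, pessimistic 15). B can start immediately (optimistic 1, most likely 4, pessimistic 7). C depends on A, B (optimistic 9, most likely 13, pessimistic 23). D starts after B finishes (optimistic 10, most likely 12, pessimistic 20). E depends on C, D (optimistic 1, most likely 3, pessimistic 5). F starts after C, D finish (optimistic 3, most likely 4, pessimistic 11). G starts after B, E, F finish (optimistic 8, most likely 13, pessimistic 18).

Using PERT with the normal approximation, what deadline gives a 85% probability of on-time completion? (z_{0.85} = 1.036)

42.9 weeks

te_A = (3 + 4·6 + 15)/6 = 42/6 = 7; σ²_A = ((15−3)/6)² = 4.000
te_B = (1 + 4·4 + 7)/6 = 24/6 = 4; σ²_B = ((7−1)/6)² = 1.000
te_C = (9 + 4·13 + 23)/6 = 84/6 = 14; σ²_C = ((23−9)/6)² = 5.444
te_D = (10 + 4·12 + 20)/6 = 78/6 = 13; σ²_D = ((20−10)/6)² = 2.778
te_E = (1 + 4·3 + 5)/6 = 18/6 = 3; σ²_E = ((5−1)/6)² = 0.444
te_F = (3 + 4·4 + 11)/6 = 30/6 = 5; σ²_F = ((11−3)/6)² = 1.778
te_G = (8 + 4·13 + 18)/6 = 78/6 = 13; σ²_G = ((18−8)/6)² = 2.778

Forward pass:
ES_A = 0; EF_A = 7
ES_B = 0; EF_B = 4
ES_C = max(EF_A=7, EF_B=4) = 7; EF_C = 7+14 = 21
ES_D = 4; EF_D = 4+13 = 17
ES_E = max(EF_C=21, EF_D=17) = 21; EF_E = 21+3 = 24
ES_F = max(EF_C=21, EF_D=17) = 21; EF_F = 21+5 = 26
ES_G = max(EF_B=4, EF_E=24, EF_F=26) = 26; EF_G = 26+13 = 39
Expected project duration μ = 39 weeks. Critical path: A → C → F → G.

Variance along critical path = 4.000 + 5.444 + 1.778 + 2.778 = 14.000; σ = 3.742 weeks.
D = μ + z·σ = 39 + 1.036·3.742 = 42.9 weeks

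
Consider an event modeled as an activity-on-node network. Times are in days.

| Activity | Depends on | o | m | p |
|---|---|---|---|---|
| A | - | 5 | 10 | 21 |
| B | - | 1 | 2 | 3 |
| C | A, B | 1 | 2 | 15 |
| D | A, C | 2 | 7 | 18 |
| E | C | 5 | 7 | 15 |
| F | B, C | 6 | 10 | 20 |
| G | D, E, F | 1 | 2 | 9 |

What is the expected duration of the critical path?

te_A = (5 + 4·10 + 21)/6 = 66/6 = 11
te_B = (1 + 4·2 + 3)/6 = 12/6 = 2
te_C = (1 + 4·2 + 15)/6 = 24/6 = 4
te_D = (2 + 4·7 + 18)/6 = 48/6 = 8
te_E = (5 + 4·7 + 15)/6 = 48/6 = 8
te_F = (6 + 4·10 + 20)/6 = 66/6 = 11
te_G = (1 + 4·2 + 9)/6 = 18/6 = 3

Forward pass:
ES_A = 0; EF_A = 11
ES_B = 0; EF_B = 2
ES_C = max(EF_A=11, EF_B=2) = 11; EF_C = 11+4 = 15
ES_D = max(EF_A=11, EF_C=15) = 15; EF_D = 15+8 = 23
ES_E = 15; EF_E = 15+8 = 23
ES_F = max(EF_B=2, EF_C=15) = 15; EF_F = 15+11 = 26
ES_G = max(EF_D=23, EF_E=23, EF_F=26) = 26; EF_G = 26+3 = 29
Expected project duration μ = 29 days. Critical path: A → C → F → G.

29 days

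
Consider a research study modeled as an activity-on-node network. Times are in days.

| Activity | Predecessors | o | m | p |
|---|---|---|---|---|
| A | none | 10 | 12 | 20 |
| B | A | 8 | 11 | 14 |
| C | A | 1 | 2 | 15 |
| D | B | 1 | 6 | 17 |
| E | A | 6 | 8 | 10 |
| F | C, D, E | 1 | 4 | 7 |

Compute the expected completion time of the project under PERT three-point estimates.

35 days

te_A = (10 + 4·12 + 20)/6 = 78/6 = 13
te_B = (8 + 4·11 + 14)/6 = 66/6 = 11
te_C = (1 + 4·2 + 15)/6 = 24/6 = 4
te_D = (1 + 4·6 + 17)/6 = 42/6 = 7
te_E = (6 + 4·8 + 10)/6 = 48/6 = 8
te_F = (1 + 4·4 + 7)/6 = 24/6 = 4

Forward pass:
ES_A = 0; EF_A = 13
ES_B = 13; EF_B = 13+11 = 24
ES_C = 13; EF_C = 13+4 = 17
ES_D = 24; EF_D = 24+7 = 31
ES_E = 13; EF_E = 13+8 = 21
ES_F = max(EF_C=17, EF_D=31, EF_E=21) = 31; EF_F = 31+4 = 35
Expected project duration μ = 35 days. Critical path: A → B → D → F.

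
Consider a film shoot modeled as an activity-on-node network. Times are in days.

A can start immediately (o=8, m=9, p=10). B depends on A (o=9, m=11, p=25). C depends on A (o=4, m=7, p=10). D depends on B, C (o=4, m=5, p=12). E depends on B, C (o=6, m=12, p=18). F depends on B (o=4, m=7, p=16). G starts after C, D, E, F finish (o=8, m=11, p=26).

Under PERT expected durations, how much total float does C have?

te_A = (8 + 4·9 + 10)/6 = 54/6 = 9
te_B = (9 + 4·11 + 25)/6 = 78/6 = 13
te_C = (4 + 4·7 + 10)/6 = 42/6 = 7
te_D = (4 + 4·5 + 12)/6 = 36/6 = 6
te_E = (6 + 4·12 + 18)/6 = 72/6 = 12
te_F = (4 + 4·7 + 16)/6 = 48/6 = 8
te_G = (8 + 4·11 + 26)/6 = 78/6 = 13

Forward pass:
ES_A = 0; EF_A = 9
ES_B = 9; EF_B = 9+13 = 22
ES_C = 9; EF_C = 9+7 = 16
ES_D = max(EF_B=22, EF_C=16) = 22; EF_D = 22+6 = 28
ES_E = max(EF_B=22, EF_C=16) = 22; EF_E = 22+12 = 34
ES_F = 22; EF_F = 22+8 = 30
ES_G = max(EF_C=16, EF_D=28, EF_E=34, EF_F=30) = 34; EF_G = 34+13 = 47
Expected project duration μ = 47 days. Critical path: A → B → E → G.

Backward pass:
LF_G = 47; LS_G = 47−13 = 34
LF_F = LS_G = 34; LS_F = 34−8 = 26
LF_E = LS_G = 34; LS_E = 34−12 = 22
LF_D = LS_G = 34; LS_D = 34−6 = 28
LF_C = min(LS_D=28, LS_E=22, LS_G=34) = 22; LS_C = 22−7 = 15
LF_B = min(LS_D=28, LS_E=22, LS_F=26) = 22; LS_B = 22−13 = 9
LF_A = min(LS_B=9, LS_C=15) = 9; LS_A = 9−9 = 0
Slack_C = LS_C − ES_C = 15 − 9 = 6

6 days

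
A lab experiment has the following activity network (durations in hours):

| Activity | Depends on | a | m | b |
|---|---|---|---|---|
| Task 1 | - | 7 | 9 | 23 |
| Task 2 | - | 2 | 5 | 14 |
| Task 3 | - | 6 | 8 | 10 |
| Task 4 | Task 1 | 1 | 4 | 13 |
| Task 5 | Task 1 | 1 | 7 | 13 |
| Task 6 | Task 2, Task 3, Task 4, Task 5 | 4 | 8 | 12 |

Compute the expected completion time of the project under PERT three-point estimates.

te_Task 1 = (7 + 4·9 + 23)/6 = 66/6 = 11
te_Task 2 = (2 + 4·5 + 14)/6 = 36/6 = 6
te_Task 3 = (6 + 4·8 + 10)/6 = 48/6 = 8
te_Task 4 = (1 + 4·4 + 13)/6 = 30/6 = 5
te_Task 5 = (1 + 4·7 + 13)/6 = 42/6 = 7
te_Task 6 = (4 + 4·8 + 12)/6 = 48/6 = 8

Forward pass:
ES_Task 1 = 0; EF_Task 1 = 11
ES_Task 2 = 0; EF_Task 2 = 6
ES_Task 3 = 0; EF_Task 3 = 8
ES_Task 4 = 11; EF_Task 4 = 11+5 = 16
ES_Task 5 = 11; EF_Task 5 = 11+7 = 18
ES_Task 6 = max(EF_Task 2=6, EF_Task 3=8, EF_Task 4=16, EF_Task 5=18) = 18; EF_Task 6 = 18+8 = 26
Expected project duration μ = 26 hours. Critical path: Task 1 → Task 5 → Task 6.

26 hours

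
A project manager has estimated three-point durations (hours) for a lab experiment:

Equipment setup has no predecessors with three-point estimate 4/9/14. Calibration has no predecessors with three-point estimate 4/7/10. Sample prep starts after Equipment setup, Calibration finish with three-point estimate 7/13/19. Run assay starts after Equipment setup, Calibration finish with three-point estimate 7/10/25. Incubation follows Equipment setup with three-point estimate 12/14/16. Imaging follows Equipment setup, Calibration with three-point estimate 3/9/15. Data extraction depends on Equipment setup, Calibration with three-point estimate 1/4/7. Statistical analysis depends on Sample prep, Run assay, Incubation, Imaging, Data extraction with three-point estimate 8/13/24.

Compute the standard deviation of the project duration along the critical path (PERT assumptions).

te_Equipment setup = (4 + 4·9 + 14)/6 = 54/6 = 9; σ²_Equipment setup = ((14−4)/6)² = 2.778
te_Calibration = (4 + 4·7 + 10)/6 = 42/6 = 7; σ²_Calibration = ((10−4)/6)² = 1.000
te_Sample prep = (7 + 4·13 + 19)/6 = 78/6 = 13; σ²_Sample prep = ((19−7)/6)² = 4.000
te_Run assay = (7 + 4·10 + 25)/6 = 72/6 = 12; σ²_Run assay = ((25−7)/6)² = 9.000
te_Incubation = (12 + 4·14 + 16)/6 = 84/6 = 14; σ²_Incubation = ((16−12)/6)² = 0.444
te_Imaging = (3 + 4·9 + 15)/6 = 54/6 = 9; σ²_Imaging = ((15−3)/6)² = 4.000
te_Data extraction = (1 + 4·4 + 7)/6 = 24/6 = 4; σ²_Data extraction = ((7−1)/6)² = 1.000
te_Statistical analysis = (8 + 4·13 + 24)/6 = 84/6 = 14; σ²_Statistical analysis = ((24−8)/6)² = 7.111

Forward pass:
ES_Equipment setup = 0; EF_Equipment setup = 9
ES_Calibration = 0; EF_Calibration = 7
ES_Sample prep = max(EF_Equipment setup=9, EF_Calibration=7) = 9; EF_Sample prep = 9+13 = 22
ES_Run assay = max(EF_Equipment setup=9, EF_Calibration=7) = 9; EF_Run assay = 9+12 = 21
ES_Incubation = 9; EF_Incubation = 9+14 = 23
ES_Imaging = max(EF_Equipment setup=9, EF_Calibration=7) = 9; EF_Imaging = 9+9 = 18
ES_Data extraction = max(EF_Equipment setup=9, EF_Calibration=7) = 9; EF_Data extraction = 9+4 = 13
ES_Statistical analysis = max(EF_Sample prep=22, EF_Run assay=21, EF_Incubation=23, EF_Imaging=18, EF_Data extraction=13) = 23; EF_Statistical analysis = 23+14 = 37
Expected project duration μ = 37 hours. Critical path: Equipment setup → Incubation → Statistical analysis.

Variance along critical path = 2.778 + 0.444 + 7.111 = 10.333
σ = √10.333 = 3.215 hours

3.21 hours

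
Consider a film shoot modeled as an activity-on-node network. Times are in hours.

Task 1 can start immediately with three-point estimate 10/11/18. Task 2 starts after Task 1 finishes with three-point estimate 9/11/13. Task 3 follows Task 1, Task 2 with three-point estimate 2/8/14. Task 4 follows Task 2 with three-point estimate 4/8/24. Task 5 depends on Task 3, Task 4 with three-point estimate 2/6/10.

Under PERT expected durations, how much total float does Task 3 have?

2 hours

te_Task 1 = (10 + 4·11 + 18)/6 = 72/6 = 12
te_Task 2 = (9 + 4·11 + 13)/6 = 66/6 = 11
te_Task 3 = (2 + 4·8 + 14)/6 = 48/6 = 8
te_Task 4 = (4 + 4·8 + 24)/6 = 60/6 = 10
te_Task 5 = (2 + 4·6 + 10)/6 = 36/6 = 6

Forward pass:
ES_Task 1 = 0; EF_Task 1 = 12
ES_Task 2 = 12; EF_Task 2 = 12+11 = 23
ES_Task 3 = max(EF_Task 1=12, EF_Task 2=23) = 23; EF_Task 3 = 23+8 = 31
ES_Task 4 = 23; EF_Task 4 = 23+10 = 33
ES_Task 5 = max(EF_Task 3=31, EF_Task 4=33) = 33; EF_Task 5 = 33+6 = 39
Expected project duration μ = 39 hours. Critical path: Task 1 → Task 2 → Task 4 → Task 5.

Backward pass:
LF_Task 5 = 39; LS_Task 5 = 39−6 = 33
LF_Task 4 = LS_Task 5 = 33; LS_Task 4 = 33−10 = 23
LF_Task 3 = LS_Task 5 = 33; LS_Task 3 = 33−8 = 25
LF_Task 2 = min(LS_Task 3=25, LS_Task 4=23) = 23; LS_Task 2 = 23−11 = 12
LF_Task 1 = min(LS_Task 2=12, LS_Task 3=25) = 12; LS_Task 1 = 12−12 = 0
Slack_Task 3 = LS_Task 3 − ES_Task 3 = 25 − 23 = 2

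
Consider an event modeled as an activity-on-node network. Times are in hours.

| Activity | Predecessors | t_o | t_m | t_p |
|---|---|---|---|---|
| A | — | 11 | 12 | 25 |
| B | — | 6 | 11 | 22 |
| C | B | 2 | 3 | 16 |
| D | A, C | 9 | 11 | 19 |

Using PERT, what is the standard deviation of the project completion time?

te_A = (11 + 4·12 + 25)/6 = 84/6 = 14; σ²_A = ((25−11)/6)² = 5.444
te_B = (6 + 4·11 + 22)/6 = 72/6 = 12; σ²_B = ((22−6)/6)² = 7.111
te_C = (2 + 4·3 + 16)/6 = 30/6 = 5; σ²_C = ((16−2)/6)² = 5.444
te_D = (9 + 4·11 + 19)/6 = 72/6 = 12; σ²_D = ((19−9)/6)² = 2.778

Forward pass:
ES_A = 0; EF_A = 14
ES_B = 0; EF_B = 12
ES_C = 12; EF_C = 12+5 = 17
ES_D = max(EF_A=14, EF_C=17) = 17; EF_D = 17+12 = 29
Expected project duration μ = 29 hours. Critical path: B → C → D.

Variance along critical path = 7.111 + 5.444 + 2.778 = 15.333
σ = √15.333 = 3.916 hours

3.92 hours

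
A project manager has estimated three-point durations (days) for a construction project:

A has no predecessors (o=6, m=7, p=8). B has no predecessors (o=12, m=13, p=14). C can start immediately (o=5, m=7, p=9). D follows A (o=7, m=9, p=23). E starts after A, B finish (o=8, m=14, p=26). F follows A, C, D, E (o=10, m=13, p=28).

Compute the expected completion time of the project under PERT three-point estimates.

43 days

te_A = (6 + 4·7 + 8)/6 = 42/6 = 7
te_B = (12 + 4·13 + 14)/6 = 78/6 = 13
te_C = (5 + 4·7 + 9)/6 = 42/6 = 7
te_D = (7 + 4·9 + 23)/6 = 66/6 = 11
te_E = (8 + 4·14 + 26)/6 = 90/6 = 15
te_F = (10 + 4·13 + 28)/6 = 90/6 = 15

Forward pass:
ES_A = 0; EF_A = 7
ES_B = 0; EF_B = 13
ES_C = 0; EF_C = 7
ES_D = 7; EF_D = 7+11 = 18
ES_E = max(EF_A=7, EF_B=13) = 13; EF_E = 13+15 = 28
ES_F = max(EF_A=7, EF_C=7, EF_D=18, EF_E=28) = 28; EF_F = 28+15 = 43
Expected project duration μ = 43 days. Critical path: B → E → F.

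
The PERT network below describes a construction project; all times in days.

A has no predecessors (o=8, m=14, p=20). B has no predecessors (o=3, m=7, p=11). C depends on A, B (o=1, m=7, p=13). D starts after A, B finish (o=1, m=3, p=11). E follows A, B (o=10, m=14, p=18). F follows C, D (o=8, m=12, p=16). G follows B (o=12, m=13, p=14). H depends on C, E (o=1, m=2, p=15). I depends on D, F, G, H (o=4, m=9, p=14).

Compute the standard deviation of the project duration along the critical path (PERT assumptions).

te_A = (8 + 4·14 + 20)/6 = 84/6 = 14; σ²_A = ((20−8)/6)² = 4.000
te_B = (3 + 4·7 + 11)/6 = 42/6 = 7; σ²_B = ((11−3)/6)² = 1.778
te_C = (1 + 4·7 + 13)/6 = 42/6 = 7; σ²_C = ((13−1)/6)² = 4.000
te_D = (1 + 4·3 + 11)/6 = 24/6 = 4; σ²_D = ((11−1)/6)² = 2.778
te_E = (10 + 4·14 + 18)/6 = 84/6 = 14; σ²_E = ((18−10)/6)² = 1.778
te_F = (8 + 4·12 + 16)/6 = 72/6 = 12; σ²_F = ((16−8)/6)² = 1.778
te_G = (12 + 4·13 + 14)/6 = 78/6 = 13; σ²_G = ((14−12)/6)² = 0.111
te_H = (1 + 4·2 + 15)/6 = 24/6 = 4; σ²_H = ((15−1)/6)² = 5.444
te_I = (4 + 4·9 + 14)/6 = 54/6 = 9; σ²_I = ((14−4)/6)² = 2.778

Forward pass:
ES_A = 0; EF_A = 14
ES_B = 0; EF_B = 7
ES_C = max(EF_A=14, EF_B=7) = 14; EF_C = 14+7 = 21
ES_D = max(EF_A=14, EF_B=7) = 14; EF_D = 14+4 = 18
ES_E = max(EF_A=14, EF_B=7) = 14; EF_E = 14+14 = 28
ES_F = max(EF_C=21, EF_D=18) = 21; EF_F = 21+12 = 33
ES_G = 7; EF_G = 7+13 = 20
ES_H = max(EF_C=21, EF_E=28) = 28; EF_H = 28+4 = 32
ES_I = max(EF_D=18, EF_F=33, EF_G=20, EF_H=32) = 33; EF_I = 33+9 = 42
Expected project duration μ = 42 days. Critical path: A → C → F → I.

Variance along critical path = 4.000 + 4.000 + 1.778 + 2.778 = 12.556
σ = √12.556 = 3.543 days

3.54 days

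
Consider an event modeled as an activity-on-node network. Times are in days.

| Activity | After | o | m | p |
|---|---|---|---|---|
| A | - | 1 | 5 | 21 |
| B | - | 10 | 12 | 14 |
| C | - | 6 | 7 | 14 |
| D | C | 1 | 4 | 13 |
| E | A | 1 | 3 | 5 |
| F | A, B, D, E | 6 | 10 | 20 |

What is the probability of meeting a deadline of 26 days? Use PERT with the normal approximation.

0.725

te_A = (1 + 4·5 + 21)/6 = 42/6 = 7; σ²_A = ((21−1)/6)² = 11.111
te_B = (10 + 4·12 + 14)/6 = 72/6 = 12; σ²_B = ((14−10)/6)² = 0.444
te_C = (6 + 4·7 + 14)/6 = 48/6 = 8; σ²_C = ((14−6)/6)² = 1.778
te_D = (1 + 4·4 + 13)/6 = 30/6 = 5; σ²_D = ((13−1)/6)² = 4.000
te_E = (1 + 4·3 + 5)/6 = 18/6 = 3; σ²_E = ((5−1)/6)² = 0.444
te_F = (6 + 4·10 + 20)/6 = 66/6 = 11; σ²_F = ((20−6)/6)² = 5.444

Forward pass:
ES_A = 0; EF_A = 7
ES_B = 0; EF_B = 12
ES_C = 0; EF_C = 8
ES_D = 8; EF_D = 8+5 = 13
ES_E = 7; EF_E = 7+3 = 10
ES_F = max(EF_A=7, EF_B=12, EF_D=13, EF_E=10) = 13; EF_F = 13+11 = 24
Expected project duration μ = 24 days. Critical path: C → D → F.

Variance along critical path = 1.778 + 4.000 + 5.444 = 11.222; σ = √11.222 = 3.350 days.
Z = (26 − 24) / 3.350 = 0.597
P(T ≤ 26) = Φ(0.597) ≈ 0.725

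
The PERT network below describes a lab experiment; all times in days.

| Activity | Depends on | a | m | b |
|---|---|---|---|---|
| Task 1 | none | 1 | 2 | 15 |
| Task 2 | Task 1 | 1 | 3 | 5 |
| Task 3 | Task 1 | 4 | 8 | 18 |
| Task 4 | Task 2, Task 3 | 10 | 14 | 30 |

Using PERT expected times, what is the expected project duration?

29 days

te_Task 1 = (1 + 4·2 + 15)/6 = 24/6 = 4
te_Task 2 = (1 + 4·3 + 5)/6 = 18/6 = 3
te_Task 3 = (4 + 4·8 + 18)/6 = 54/6 = 9
te_Task 4 = (10 + 4·14 + 30)/6 = 96/6 = 16

Forward pass:
ES_Task 1 = 0; EF_Task 1 = 4
ES_Task 2 = 4; EF_Task 2 = 4+3 = 7
ES_Task 3 = 4; EF_Task 3 = 4+9 = 13
ES_Task 4 = max(EF_Task 2=7, EF_Task 3=13) = 13; EF_Task 4 = 13+16 = 29
Expected project duration μ = 29 days. Critical path: Task 1 → Task 3 → Task 4.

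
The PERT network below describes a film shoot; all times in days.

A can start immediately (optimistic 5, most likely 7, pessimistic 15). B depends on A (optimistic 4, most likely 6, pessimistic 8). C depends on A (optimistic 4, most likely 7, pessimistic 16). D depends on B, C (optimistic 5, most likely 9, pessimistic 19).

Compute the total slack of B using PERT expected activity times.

te_A = (5 + 4·7 + 15)/6 = 48/6 = 8
te_B = (4 + 4·6 + 8)/6 = 36/6 = 6
te_C = (4 + 4·7 + 16)/6 = 48/6 = 8
te_D = (5 + 4·9 + 19)/6 = 60/6 = 10

Forward pass:
ES_A = 0; EF_A = 8
ES_B = 8; EF_B = 8+6 = 14
ES_C = 8; EF_C = 8+8 = 16
ES_D = max(EF_B=14, EF_C=16) = 16; EF_D = 16+10 = 26
Expected project duration μ = 26 days. Critical path: A → C → D.

Backward pass:
LF_D = 26; LS_D = 26−10 = 16
LF_C = LS_D = 16; LS_C = 16−8 = 8
LF_B = LS_D = 16; LS_B = 16−6 = 10
LF_A = min(LS_B=10, LS_C=8) = 8; LS_A = 8−8 = 0
Slack_B = LS_B − ES_B = 10 − 8 = 2

2 days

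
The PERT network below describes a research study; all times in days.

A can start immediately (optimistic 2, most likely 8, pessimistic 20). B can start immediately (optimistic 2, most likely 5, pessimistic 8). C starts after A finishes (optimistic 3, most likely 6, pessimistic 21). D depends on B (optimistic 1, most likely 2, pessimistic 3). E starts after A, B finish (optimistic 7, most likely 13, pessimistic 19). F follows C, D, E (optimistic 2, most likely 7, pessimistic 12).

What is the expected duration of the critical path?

te_A = (2 + 4·8 + 20)/6 = 54/6 = 9
te_B = (2 + 4·5 + 8)/6 = 30/6 = 5
te_C = (3 + 4·6 + 21)/6 = 48/6 = 8
te_D = (1 + 4·2 + 3)/6 = 12/6 = 2
te_E = (7 + 4·13 + 19)/6 = 78/6 = 13
te_F = (2 + 4·7 + 12)/6 = 42/6 = 7

Forward pass:
ES_A = 0; EF_A = 9
ES_B = 0; EF_B = 5
ES_C = 9; EF_C = 9+8 = 17
ES_D = 5; EF_D = 5+2 = 7
ES_E = max(EF_A=9, EF_B=5) = 9; EF_E = 9+13 = 22
ES_F = max(EF_C=17, EF_D=7, EF_E=22) = 22; EF_F = 22+7 = 29
Expected project duration μ = 29 days. Critical path: A → E → F.

29 days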